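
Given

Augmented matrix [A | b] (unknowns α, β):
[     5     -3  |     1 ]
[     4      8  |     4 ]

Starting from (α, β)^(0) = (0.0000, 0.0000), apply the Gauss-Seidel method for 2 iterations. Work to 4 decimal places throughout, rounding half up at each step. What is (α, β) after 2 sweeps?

Iteration 1:
  α = (1 - (-3)·0.0000) / (5) = 0.2000
  β = (4 - (4)·0.2000) / (8) = 0.4000
Iteration 2:
  α = (1 - (-3)·0.4000) / (5) = 0.4400
  β = (4 - (4)·0.4400) / (8) = 0.2800

(0.4400, 0.2800)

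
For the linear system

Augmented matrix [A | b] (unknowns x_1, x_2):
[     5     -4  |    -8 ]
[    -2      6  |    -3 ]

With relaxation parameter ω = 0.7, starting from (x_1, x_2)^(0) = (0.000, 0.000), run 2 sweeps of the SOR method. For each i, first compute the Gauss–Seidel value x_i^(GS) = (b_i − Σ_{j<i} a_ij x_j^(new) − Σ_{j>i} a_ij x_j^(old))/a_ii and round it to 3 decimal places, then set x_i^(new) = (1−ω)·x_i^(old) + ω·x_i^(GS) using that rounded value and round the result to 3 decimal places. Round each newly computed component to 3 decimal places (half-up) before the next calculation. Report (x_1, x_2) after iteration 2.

Iteration 1:
  x_1: GS value = (-8 - (-4)·0.000) / (5) = -1.600;  x_1 ← (1−ω)·0.000 + ω·-1.600 = -1.120
  x_2: GS value = (-3 - (-2)·-1.120) / (6) = -0.873;  x_2 ← (1−ω)·0.000 + ω·-0.873 = -0.611
Iteration 2:
  x_1: GS value = (-8 - (-4)·-0.611) / (5) = -2.089;  x_1 ← (1−ω)·-1.120 + ω·-2.089 = -1.798
  x_2: GS value = (-3 - (-2)·-1.798) / (6) = -1.099;  x_2 ← (1−ω)·-0.611 + ω·-1.099 = -0.953

(-1.798, -0.953)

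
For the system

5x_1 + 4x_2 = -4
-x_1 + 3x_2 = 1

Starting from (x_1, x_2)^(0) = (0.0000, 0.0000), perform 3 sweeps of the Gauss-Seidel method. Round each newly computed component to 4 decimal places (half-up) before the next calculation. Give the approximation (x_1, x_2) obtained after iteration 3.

(-0.8391, 0.0536)

Iteration 1:
  x_1 = (-4 - (4)·0.0000) / (5) = -0.8000
  x_2 = (1 - (-1)·-0.8000) / (3) = 0.0667
Iteration 2:
  x_1 = (-4 - (4)·0.0667) / (5) = -0.8534
  x_2 = (1 - (-1)·-0.8534) / (3) = 0.0489
Iteration 3:
  x_1 = (-4 - (4)·0.0489) / (5) = -0.8391
  x_2 = (1 - (-1)·-0.8391) / (3) = 0.0536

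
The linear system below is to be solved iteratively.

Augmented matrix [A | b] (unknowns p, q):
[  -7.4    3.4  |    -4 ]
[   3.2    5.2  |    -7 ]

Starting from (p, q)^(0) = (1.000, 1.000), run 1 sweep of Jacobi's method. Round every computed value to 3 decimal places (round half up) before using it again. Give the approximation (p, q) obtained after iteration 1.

Iteration 1:
  p = (-4 - (3.4)·1.000) / (-7.4) = 1.000
  q = (-7 - (3.2)·1.000) / (5.2) = -1.962

(1.000, -1.962)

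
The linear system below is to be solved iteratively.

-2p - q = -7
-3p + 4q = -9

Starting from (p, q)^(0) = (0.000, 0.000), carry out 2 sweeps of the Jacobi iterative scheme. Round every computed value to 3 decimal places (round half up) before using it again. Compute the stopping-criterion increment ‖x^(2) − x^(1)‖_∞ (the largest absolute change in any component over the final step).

2.625

Iteration 1:
  p = (-7 - (-1)·0.000) / (-2) = 3.500
  q = (-9 - (-3)·0.000) / (4) = -2.250
Iteration 2:
  p = (-7 - (-1)·-2.250) / (-2) = 4.625
  q = (-9 - (-3)·3.500) / (4) = 0.375
Change: (1.125, 2.625) → max |·| = 2.625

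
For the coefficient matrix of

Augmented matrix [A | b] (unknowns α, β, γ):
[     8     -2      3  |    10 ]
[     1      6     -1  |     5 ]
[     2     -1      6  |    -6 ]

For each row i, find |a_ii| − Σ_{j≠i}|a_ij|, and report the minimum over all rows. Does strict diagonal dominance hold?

3

row 1: |8| − (2+3) = 3
row 2: |6| − (1+1) = 4
row 3: |6| − (2+1) = 3
minimum over rows = 3 → strictly diagonally dominant (convergence guaranteed)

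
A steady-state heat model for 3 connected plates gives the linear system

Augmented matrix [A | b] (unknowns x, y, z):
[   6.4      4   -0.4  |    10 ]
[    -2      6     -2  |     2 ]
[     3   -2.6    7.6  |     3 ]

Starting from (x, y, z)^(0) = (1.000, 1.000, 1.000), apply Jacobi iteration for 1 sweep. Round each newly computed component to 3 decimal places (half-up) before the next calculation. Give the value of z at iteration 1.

Iteration 1:
  x = (10 - (4)·1.000 - (-0.4)·1.000) / (6.4) = 1.000
  y = (2 - (-2)·1.000 - (-2)·1.000) / (6) = 1.000
  z = (3 - (3)·1.000 - (-2.6)·1.000) / (7.6) = 0.342

0.342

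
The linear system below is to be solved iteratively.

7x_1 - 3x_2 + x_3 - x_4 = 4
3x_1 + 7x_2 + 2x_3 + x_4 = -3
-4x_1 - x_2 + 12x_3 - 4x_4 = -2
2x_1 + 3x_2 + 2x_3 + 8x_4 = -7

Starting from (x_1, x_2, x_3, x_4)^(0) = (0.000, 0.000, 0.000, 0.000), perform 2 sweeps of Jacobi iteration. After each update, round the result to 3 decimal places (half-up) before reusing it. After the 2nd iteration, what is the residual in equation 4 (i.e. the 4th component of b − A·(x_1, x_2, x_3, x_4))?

Iteration 1:
  x_1 = (4 - (-3)·0.000 - (1)·0.000 - (-1)·0.000) / (7) = 0.571
  x_2 = (-3 - (3)·0.000 - (2)·0.000 - (1)·0.000) / (7) = -0.429
  x_3 = (-2 - (-4)·0.000 - (-1)·0.000 - (-4)·0.000) / (12) = -0.167
  x_4 = (-7 - (2)·0.000 - (3)·0.000 - (2)·0.000) / (8) = -0.875
Iteration 2:
  x_1 = (4 - (-3)·-0.429 - (1)·-0.167 - (-1)·-0.875) / (7) = 0.286
  x_2 = (-3 - (3)·0.571 - (2)·-0.167 - (1)·-0.875) / (7) = -0.501
  x_3 = (-2 - (-4)·0.571 - (-1)·-0.429 - (-4)·-0.875) / (12) = -0.304
  x_4 = (-7 - (2)·0.571 - (3)·-0.429 - (2)·-0.167) / (8) = -0.815
Residual b − A·x = (-0.016, 1.072, -0.969, 1.059)

1.059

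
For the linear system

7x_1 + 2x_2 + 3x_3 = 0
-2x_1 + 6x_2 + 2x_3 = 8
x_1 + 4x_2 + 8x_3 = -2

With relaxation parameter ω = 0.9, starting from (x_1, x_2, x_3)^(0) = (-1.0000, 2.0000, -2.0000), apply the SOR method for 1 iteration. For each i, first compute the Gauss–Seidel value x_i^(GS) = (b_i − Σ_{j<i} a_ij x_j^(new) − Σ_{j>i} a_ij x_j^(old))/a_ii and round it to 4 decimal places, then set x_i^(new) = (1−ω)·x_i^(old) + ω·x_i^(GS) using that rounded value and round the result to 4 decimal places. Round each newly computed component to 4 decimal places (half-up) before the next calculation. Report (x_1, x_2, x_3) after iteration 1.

(0.1571, 2.0472, -1.3639)

Iteration 1:
  x_1: GS value = (0 - (2)·2.0000 - (3)·-2.0000) / (7) = 0.2857;  x_1 ← (1−ω)·-1.0000 + ω·0.2857 = 0.1571
  x_2: GS value = (8 - (-2)·0.1571 - (2)·-2.0000) / (6) = 2.0524;  x_2 ← (1−ω)·2.0000 + ω·2.0524 = 2.0472
  x_3: GS value = (-2 - (1)·0.1571 - (4)·2.0472) / (8) = -1.2932;  x_3 ← (1−ω)·-2.0000 + ω·-1.2932 = -1.3639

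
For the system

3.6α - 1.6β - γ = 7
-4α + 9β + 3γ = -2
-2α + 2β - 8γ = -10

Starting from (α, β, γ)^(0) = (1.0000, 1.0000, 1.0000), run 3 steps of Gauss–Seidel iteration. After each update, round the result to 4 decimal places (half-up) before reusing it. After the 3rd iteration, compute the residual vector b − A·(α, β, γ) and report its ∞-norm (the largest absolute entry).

Iteration 1:
  α = (7 - (-1.6)·1.0000 - (-1)·1.0000) / (3.6) = 2.6667
  β = (-2 - (-4)·2.6667 - (3)·1.0000) / (9) = 0.6296
  γ = (-10 - (-2)·2.6667 - (2)·0.6296) / (-8) = 0.7407
Iteration 2:
  α = (7 - (-1.6)·0.6296 - (-1)·0.7407) / (3.6) = 2.4300
  β = (-2 - (-4)·2.4300 - (3)·0.7407) / (9) = 0.6109
  γ = (-10 - (-2)·2.4300 - (2)·0.6109) / (-8) = 0.7952
Iteration 3:
  α = (7 - (-1.6)·0.6109 - (-1)·0.7952) / (3.6) = 2.4368
  β = (-2 - (-4)·2.4368 - (3)·0.7952) / (9) = 0.5957
  γ = (-10 - (-2)·2.4368 - (2)·0.5957) / (-8) = 0.7897
Residual b − A·x = (-0.0297, 0.0168, -0.0002); ∞-norm = 0.0297

0.0297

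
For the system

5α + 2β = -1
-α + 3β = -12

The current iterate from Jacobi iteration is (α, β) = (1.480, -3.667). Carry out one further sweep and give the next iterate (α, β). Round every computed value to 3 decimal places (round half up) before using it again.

(1.267, -3.507)

One sweep:
  α = (-1 - (2)·-3.667) / (5) = 1.267
  β = (-12 - (-1)·1.480) / (3) = -3.507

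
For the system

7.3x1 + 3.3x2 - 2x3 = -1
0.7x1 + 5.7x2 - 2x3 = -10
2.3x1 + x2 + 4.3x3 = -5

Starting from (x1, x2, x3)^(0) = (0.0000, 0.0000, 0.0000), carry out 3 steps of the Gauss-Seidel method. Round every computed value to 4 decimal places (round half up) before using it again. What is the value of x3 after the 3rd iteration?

-0.9496

Iteration 1:
  x1 = (-1 - (3.3)·0.0000 - (-2)·0.0000) / (7.3) = -0.1370
  x2 = (-10 - (0.7)·-0.1370 - (-2)·0.0000) / (5.7) = -1.7376
  x3 = (-5 - (2.3)·-0.1370 - (1)·-1.7376) / (4.3) = -0.6854
Iteration 2:
  x1 = (-1 - (3.3)·-1.7376 - (-2)·-0.6854) / (7.3) = 0.4607
  x2 = (-10 - (0.7)·0.4607 - (-2)·-0.6854) / (5.7) = -2.0515
  x3 = (-5 - (2.3)·0.4607 - (1)·-2.0515) / (4.3) = -0.9321
Iteration 3:
  x1 = (-1 - (3.3)·-2.0515 - (-2)·-0.9321) / (7.3) = 0.5350
  x2 = (-10 - (0.7)·0.5350 - (-2)·-0.9321) / (5.7) = -2.1471
  x3 = (-5 - (2.3)·0.5350 - (1)·-2.1471) / (4.3) = -0.9496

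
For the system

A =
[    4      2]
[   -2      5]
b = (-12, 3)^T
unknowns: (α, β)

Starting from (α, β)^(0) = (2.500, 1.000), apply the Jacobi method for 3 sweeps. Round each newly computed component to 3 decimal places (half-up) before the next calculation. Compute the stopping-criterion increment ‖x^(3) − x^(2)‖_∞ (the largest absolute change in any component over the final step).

1.200

Iteration 1:
  α = (-12 - (2)·1.000) / (4) = -3.500
  β = (3 - (-2)·2.500) / (5) = 1.600
Iteration 2:
  α = (-12 - (2)·1.600) / (4) = -3.800
  β = (3 - (-2)·-3.500) / (5) = -0.800
Iteration 3:
  α = (-12 - (2)·-0.800) / (4) = -2.600
  β = (3 - (-2)·-3.800) / (5) = -0.920
Change: (1.200, -0.120) → max |·| = 1.200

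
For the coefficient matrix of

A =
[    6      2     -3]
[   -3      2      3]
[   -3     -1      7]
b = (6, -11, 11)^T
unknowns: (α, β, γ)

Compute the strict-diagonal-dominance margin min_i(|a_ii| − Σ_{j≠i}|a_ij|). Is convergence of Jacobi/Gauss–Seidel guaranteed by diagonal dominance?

row 1: |6| − (2+3) = 1
row 2: |2| − (3+3) = -4
row 3: |7| − (3+1) = 3
minimum over rows = -4 → not strictly diagonally dominant

-4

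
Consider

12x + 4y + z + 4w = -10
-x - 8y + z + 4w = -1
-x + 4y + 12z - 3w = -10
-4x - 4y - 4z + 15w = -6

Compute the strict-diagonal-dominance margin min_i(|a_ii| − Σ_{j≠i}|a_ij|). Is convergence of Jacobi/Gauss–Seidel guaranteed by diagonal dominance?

row 1: |12| − (4+1+4) = 3
row 2: |-8| − (1+1+4) = 2
row 3: |12| − (1+4+3) = 4
row 4: |15| − (4+4+4) = 3
minimum over rows = 2 → strictly diagonally dominant (convergence guaranteed)

2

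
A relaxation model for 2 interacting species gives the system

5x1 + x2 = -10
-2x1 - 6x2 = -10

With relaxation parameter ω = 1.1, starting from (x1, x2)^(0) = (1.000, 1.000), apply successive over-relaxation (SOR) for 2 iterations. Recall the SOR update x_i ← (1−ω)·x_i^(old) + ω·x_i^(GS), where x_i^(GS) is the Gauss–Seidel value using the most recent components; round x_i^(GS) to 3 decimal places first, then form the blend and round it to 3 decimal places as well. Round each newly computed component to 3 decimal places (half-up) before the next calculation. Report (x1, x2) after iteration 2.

(-2.533, 2.496)

Iteration 1:
  x1: GS value = (-10 - (1)·1.000) / (5) = -2.200;  x1 ← (1−ω)·1.000 + ω·-2.200 = -2.520
  x2: GS value = (-10 - (-2)·-2.520) / (-6) = 2.507;  x2 ← (1−ω)·1.000 + ω·2.507 = 2.658
Iteration 2:
  x1: GS value = (-10 - (1)·2.658) / (5) = -2.532;  x1 ← (1−ω)·-2.520 + ω·-2.532 = -2.533
  x2: GS value = (-10 - (-2)·-2.533) / (-6) = 2.511;  x2 ← (1−ω)·2.658 + ω·2.511 = 2.496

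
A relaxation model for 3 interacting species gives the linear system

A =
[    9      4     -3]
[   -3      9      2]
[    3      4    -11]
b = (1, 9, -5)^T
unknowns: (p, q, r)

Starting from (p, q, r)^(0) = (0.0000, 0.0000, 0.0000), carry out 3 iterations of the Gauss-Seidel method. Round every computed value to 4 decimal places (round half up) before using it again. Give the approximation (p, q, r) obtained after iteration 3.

Iteration 1:
  p = (1 - (4)·0.0000 - (-3)·0.0000) / (9) = 0.1111
  q = (9 - (-3)·0.1111 - (2)·0.0000) / (9) = 1.0370
  r = (-5 - (3)·0.1111 - (4)·1.0370) / (-11) = 0.8619
Iteration 2:
  p = (1 - (4)·1.0370 - (-3)·0.8619) / (9) = -0.0625
  q = (9 - (-3)·-0.0625 - (2)·0.8619) / (9) = 0.7876
  r = (-5 - (3)·-0.0625 - (4)·0.7876) / (-11) = 0.7239
Iteration 3:
  p = (1 - (4)·0.7876 - (-3)·0.7239) / (9) = 0.0024
  q = (9 - (-3)·0.0024 - (2)·0.7239) / (9) = 0.8399
  r = (-5 - (3)·0.0024 - (4)·0.8399) / (-11) = 0.7606

(0.0024, 0.8399, 0.7606)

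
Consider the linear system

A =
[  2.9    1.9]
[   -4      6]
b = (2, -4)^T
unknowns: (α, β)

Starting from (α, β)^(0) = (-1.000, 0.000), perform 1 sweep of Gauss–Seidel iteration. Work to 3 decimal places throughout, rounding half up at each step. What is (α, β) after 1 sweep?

Iteration 1:
  α = (2 - (1.9)·0.000) / (2.9) = 0.690
  β = (-4 - (-4)·0.690) / (6) = -0.207

(0.690, -0.207)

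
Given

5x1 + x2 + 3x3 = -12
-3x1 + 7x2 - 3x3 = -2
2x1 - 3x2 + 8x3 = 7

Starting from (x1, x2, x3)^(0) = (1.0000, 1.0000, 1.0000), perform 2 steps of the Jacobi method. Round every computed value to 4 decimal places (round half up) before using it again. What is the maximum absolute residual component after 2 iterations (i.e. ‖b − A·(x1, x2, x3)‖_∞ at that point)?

Iteration 1:
  x1 = (-12 - (1)·1.0000 - (3)·1.0000) / (5) = -3.2000
  x2 = (-2 - (-3)·1.0000 - (-3)·1.0000) / (7) = 0.5714
  x3 = (7 - (2)·1.0000 - (-3)·1.0000) / (8) = 1.0000
Iteration 2:
  x1 = (-12 - (1)·0.5714 - (3)·1.0000) / (5) = -3.1143
  x2 = (-2 - (-3)·-3.2000 - (-3)·1.0000) / (7) = -1.2286
  x3 = (7 - (2)·-3.2000 - (-3)·0.5714) / (8) = 1.8893
Residual b − A·x = (-0.8678, 2.9252, -5.5716); ∞-norm = 5.5716

5.5716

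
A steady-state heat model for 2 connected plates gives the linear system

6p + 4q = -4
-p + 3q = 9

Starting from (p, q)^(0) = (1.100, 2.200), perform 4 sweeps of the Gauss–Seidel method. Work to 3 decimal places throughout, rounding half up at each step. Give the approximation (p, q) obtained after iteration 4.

(-2.183, 2.272)

Iteration 1:
  p = (-4 - (4)·2.200) / (6) = -2.133
  q = (9 - (-1)·-2.133) / (3) = 2.289
Iteration 2:
  p = (-4 - (4)·2.289) / (6) = -2.193
  q = (9 - (-1)·-2.193) / (3) = 2.269
Iteration 3:
  p = (-4 - (4)·2.269) / (6) = -2.179
  q = (9 - (-1)·-2.179) / (3) = 2.274
Iteration 4:
  p = (-4 - (4)·2.274) / (6) = -2.183
  q = (9 - (-1)·-2.183) / (3) = 2.272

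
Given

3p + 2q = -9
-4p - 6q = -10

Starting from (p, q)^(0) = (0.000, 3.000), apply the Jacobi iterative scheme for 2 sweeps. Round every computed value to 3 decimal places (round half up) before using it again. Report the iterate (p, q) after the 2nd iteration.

(-4.111, 5.000)

Iteration 1:
  p = (-9 - (2)·3.000) / (3) = -5.000
  q = (-10 - (-4)·0.000) / (-6) = 1.667
Iteration 2:
  p = (-9 - (2)·1.667) / (3) = -4.111
  q = (-10 - (-4)·-5.000) / (-6) = 5.000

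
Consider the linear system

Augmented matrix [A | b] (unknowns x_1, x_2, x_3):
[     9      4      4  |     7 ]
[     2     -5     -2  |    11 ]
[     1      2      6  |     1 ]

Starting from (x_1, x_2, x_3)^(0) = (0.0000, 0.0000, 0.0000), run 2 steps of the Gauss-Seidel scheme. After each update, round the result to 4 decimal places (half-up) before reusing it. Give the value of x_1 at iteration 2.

Iteration 1:
  x_1 = (7 - (4)·0.0000 - (4)·0.0000) / (9) = 0.7778
  x_2 = (11 - (2)·0.7778 - (-2)·0.0000) / (-5) = -1.8889
  x_3 = (1 - (1)·0.7778 - (2)·-1.8889) / (6) = 0.6667
Iteration 2:
  x_1 = (7 - (4)·-1.8889 - (4)·0.6667) / (9) = 1.3210
  x_2 = (11 - (2)·1.3210 - (-2)·0.6667) / (-5) = -1.9383
  x_3 = (1 - (1)·1.3210 - (2)·-1.9383) / (6) = 0.5926

1.3210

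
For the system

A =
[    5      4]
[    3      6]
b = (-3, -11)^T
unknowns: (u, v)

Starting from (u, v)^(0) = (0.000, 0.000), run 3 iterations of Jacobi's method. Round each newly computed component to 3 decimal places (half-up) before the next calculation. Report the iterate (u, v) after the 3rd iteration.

Iteration 1:
  u = (-3 - (4)·0.000) / (5) = -0.600
  v = (-11 - (3)·0.000) / (6) = -1.833
Iteration 2:
  u = (-3 - (4)·-1.833) / (5) = 0.866
  v = (-11 - (3)·-0.600) / (6) = -1.533
Iteration 3:
  u = (-3 - (4)·-1.533) / (5) = 0.626
  v = (-11 - (3)·0.866) / (6) = -2.266

(0.626, -2.266)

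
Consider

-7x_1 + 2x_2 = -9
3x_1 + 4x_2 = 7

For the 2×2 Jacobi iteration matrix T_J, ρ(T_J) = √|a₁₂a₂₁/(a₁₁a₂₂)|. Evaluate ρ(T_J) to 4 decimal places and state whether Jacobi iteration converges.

0.4629

a₁₂a₂₁/(a₁₁a₂₂) = (2)·(3) / ((-7)·(4)) = -0.214286
ρ = √|-0.214286| = √0.214286 = 0.4629
ρ < 1, so Jacobi converges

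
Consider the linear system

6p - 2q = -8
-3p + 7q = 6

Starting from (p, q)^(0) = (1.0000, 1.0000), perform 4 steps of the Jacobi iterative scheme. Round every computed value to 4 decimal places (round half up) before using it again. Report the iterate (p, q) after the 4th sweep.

Iteration 1:
  p = (-8 - (-2)·1.0000) / (6) = -1.0000
  q = (6 - (-3)·1.0000) / (7) = 1.2857
Iteration 2:
  p = (-8 - (-2)·1.2857) / (6) = -0.9048
  q = (6 - (-3)·-1.0000) / (7) = 0.4286
Iteration 3:
  p = (-8 - (-2)·0.4286) / (6) = -1.1905
  q = (6 - (-3)·-0.9048) / (7) = 0.4694
Iteration 4:
  p = (-8 - (-2)·0.4694) / (6) = -1.1769
  q = (6 - (-3)·-1.1905) / (7) = 0.3469

(-1.1769, 0.3469)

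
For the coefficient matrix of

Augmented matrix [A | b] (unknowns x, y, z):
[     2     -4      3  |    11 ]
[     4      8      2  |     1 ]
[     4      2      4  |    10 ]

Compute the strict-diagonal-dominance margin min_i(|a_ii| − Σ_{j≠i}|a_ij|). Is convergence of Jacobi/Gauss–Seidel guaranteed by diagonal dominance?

row 1: |2| − (4+3) = -5
row 2: |8| − (4+2) = 2
row 3: |4| − (4+2) = -2
minimum over rows = -5 → not strictly diagonally dominant

-5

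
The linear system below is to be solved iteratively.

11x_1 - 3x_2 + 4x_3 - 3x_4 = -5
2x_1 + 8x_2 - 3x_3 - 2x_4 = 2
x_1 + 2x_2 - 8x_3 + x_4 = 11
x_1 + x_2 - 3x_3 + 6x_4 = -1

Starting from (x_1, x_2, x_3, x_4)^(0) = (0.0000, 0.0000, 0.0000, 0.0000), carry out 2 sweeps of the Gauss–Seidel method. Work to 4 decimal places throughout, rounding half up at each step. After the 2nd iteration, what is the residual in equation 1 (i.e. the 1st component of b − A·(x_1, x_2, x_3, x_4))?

-1.5349

Iteration 1:
  x_1 = (-5 - (-3)·0.0000 - (4)·0.0000 - (-3)·0.0000) / (11) = -0.4545
  x_2 = (2 - (2)·-0.4545 - (-3)·0.0000 - (-2)·0.0000) / (8) = 0.3636
  x_3 = (11 - (1)·-0.4545 - (2)·0.3636 - (1)·0.0000) / (-8) = -1.3409
  x_4 = (-1 - (1)·-0.4545 - (1)·0.3636 - (-3)·-1.3409) / (6) = -0.8220
Iteration 2:
  x_1 = (-5 - (-3)·0.3636 - (4)·-1.3409 - (-3)·-0.8220) / (11) = -0.0920
  x_2 = (2 - (2)·-0.0920 - (-3)·-1.3409 - (-2)·-0.8220) / (8) = -0.4353
  x_3 = (11 - (1)·-0.0920 - (2)·-0.4353 - (1)·-0.8220) / (-8) = -1.5981
  x_4 = (-1 - (1)·-0.0920 - (1)·-0.4353 - (-3)·-1.5981) / (6) = -0.8778
Residual b − A·x = (-1.5349, -0.8835, 0.0556, -0.0002)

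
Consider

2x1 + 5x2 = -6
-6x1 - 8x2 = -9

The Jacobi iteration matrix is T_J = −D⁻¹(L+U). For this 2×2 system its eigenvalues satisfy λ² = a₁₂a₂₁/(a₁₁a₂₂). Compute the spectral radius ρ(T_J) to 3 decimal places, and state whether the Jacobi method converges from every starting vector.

a₁₂a₂₁/(a₁₁a₂₂) = (5)·(-6) / ((2)·(-8)) = 1.875000
ρ = √|1.875000| = √1.875000 = 1.369
ρ > 1, so Jacobi diverges

1.369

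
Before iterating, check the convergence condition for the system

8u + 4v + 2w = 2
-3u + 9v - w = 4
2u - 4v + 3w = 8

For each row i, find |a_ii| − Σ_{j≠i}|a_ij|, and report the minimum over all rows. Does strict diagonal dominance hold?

-3

row 1: |8| − (4+2) = 2
row 2: |9| − (3+1) = 5
row 3: |3| − (2+4) = -3
minimum over rows = -3 → not strictly diagonally dominant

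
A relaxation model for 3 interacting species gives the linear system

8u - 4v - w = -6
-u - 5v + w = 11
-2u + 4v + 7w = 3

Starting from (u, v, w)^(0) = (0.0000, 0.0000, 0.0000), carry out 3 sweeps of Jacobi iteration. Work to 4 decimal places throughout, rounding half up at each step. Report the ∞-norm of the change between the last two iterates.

0.4336

Iteration 1:
  u = (-6 - (-4)·0.0000 - (-1)·0.0000) / (8) = -0.7500
  v = (11 - (-1)·0.0000 - (1)·0.0000) / (-5) = -2.2000
  w = (3 - (-2)·0.0000 - (4)·0.0000) / (7) = 0.4286
Iteration 2:
  u = (-6 - (-4)·-2.2000 - (-1)·0.4286) / (8) = -1.7964
  v = (11 - (-1)·-0.7500 - (1)·0.4286) / (-5) = -1.9643
  w = (3 - (-2)·-0.7500 - (4)·-2.2000) / (7) = 1.4714
Iteration 3:
  u = (-6 - (-4)·-1.9643 - (-1)·1.4714) / (8) = -1.5482
  v = (11 - (-1)·-1.7964 - (1)·1.4714) / (-5) = -1.5464
  w = (3 - (-2)·-1.7964 - (4)·-1.9643) / (7) = 1.0378
Change: (0.2482, 0.4179, -0.4336) → max |·| = 0.4336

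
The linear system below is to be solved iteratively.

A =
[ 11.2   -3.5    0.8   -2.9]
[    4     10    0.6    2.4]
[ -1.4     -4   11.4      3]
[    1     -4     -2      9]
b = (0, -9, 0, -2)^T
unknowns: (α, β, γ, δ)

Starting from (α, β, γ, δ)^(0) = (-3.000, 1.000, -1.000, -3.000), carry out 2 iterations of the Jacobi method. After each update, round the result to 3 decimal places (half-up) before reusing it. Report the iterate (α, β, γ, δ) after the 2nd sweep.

(0.369, -0.869, 0.243, 0.473)

Iteration 1:
  α = (0 - (-3.5)·1.000 - (0.8)·-1.000 - (-2.9)·-3.000) / (11.2) = -0.393
  β = (-9 - (4)·-3.000 - (0.6)·-1.000 - (2.4)·-3.000) / (10) = 1.080
  γ = (0 - (-1.4)·-3.000 - (-4)·1.000 - (3)·-3.000) / (11.4) = 0.772
  δ = (-2 - (1)·-3.000 - (-4)·1.000 - (-2)·-1.000) / (9) = 0.333
Iteration 2:
  α = (0 - (-3.5)·1.080 - (0.8)·0.772 - (-2.9)·0.333) / (11.2) = 0.369
  β = (-9 - (4)·-0.393 - (0.6)·0.772 - (2.4)·0.333) / (10) = -0.869
  γ = (0 - (-1.4)·-0.393 - (-4)·1.080 - (3)·0.333) / (11.4) = 0.243
  δ = (-2 - (1)·-0.393 - (-4)·1.080 - (-2)·0.772) / (9) = 0.473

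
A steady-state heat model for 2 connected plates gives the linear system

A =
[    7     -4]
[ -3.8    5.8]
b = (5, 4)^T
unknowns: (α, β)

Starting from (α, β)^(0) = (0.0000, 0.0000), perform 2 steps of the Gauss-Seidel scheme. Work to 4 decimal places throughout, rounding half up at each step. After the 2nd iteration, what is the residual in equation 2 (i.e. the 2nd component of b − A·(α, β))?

0.0002

Iteration 1:
  α = (5 - (-4)·0.0000) / (7) = 0.7143
  β = (4 - (-3.8)·0.7143) / (5.8) = 1.1576
Iteration 2:
  α = (5 - (-4)·1.1576) / (7) = 1.3758
  β = (4 - (-3.8)·1.3758) / (5.8) = 1.5910
Residual b − A·x = (1.7334, 0.0002)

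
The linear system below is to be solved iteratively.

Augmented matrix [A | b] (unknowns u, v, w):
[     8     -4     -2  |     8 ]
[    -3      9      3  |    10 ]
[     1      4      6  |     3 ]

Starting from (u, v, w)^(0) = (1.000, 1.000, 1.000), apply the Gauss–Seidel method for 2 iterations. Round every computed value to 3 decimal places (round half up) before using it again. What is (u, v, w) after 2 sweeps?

Iteration 1:
  u = (8 - (-4)·1.000 - (-2)·1.000) / (8) = 1.750
  v = (10 - (-3)·1.750 - (3)·1.000) / (9) = 1.361
  w = (3 - (1)·1.750 - (4)·1.361) / (6) = -0.699
Iteration 2:
  u = (8 - (-4)·1.361 - (-2)·-0.699) / (8) = 1.506
  v = (10 - (-3)·1.506 - (3)·-0.699) / (9) = 1.846
  w = (3 - (1)·1.506 - (4)·1.846) / (6) = -0.982

(1.506, 1.846, -0.982)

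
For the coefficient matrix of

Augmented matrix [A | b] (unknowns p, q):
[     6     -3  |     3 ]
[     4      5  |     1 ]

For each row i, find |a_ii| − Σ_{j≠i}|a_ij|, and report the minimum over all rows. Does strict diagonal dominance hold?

row 1: |6| − (3) = 3
row 2: |5| − (4) = 1
minimum over rows = 1 → strictly diagonally dominant (convergence guaranteed)

1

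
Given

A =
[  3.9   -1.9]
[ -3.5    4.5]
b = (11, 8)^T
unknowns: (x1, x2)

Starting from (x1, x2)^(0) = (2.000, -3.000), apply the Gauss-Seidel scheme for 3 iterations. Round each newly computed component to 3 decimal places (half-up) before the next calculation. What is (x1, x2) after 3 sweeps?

Iteration 1:
  x1 = (11 - (-1.9)·-3.000) / (3.9) = 1.359
  x2 = (8 - (-3.5)·1.359) / (4.5) = 2.835
Iteration 2:
  x1 = (11 - (-1.9)·2.835) / (3.9) = 4.202
  x2 = (8 - (-3.5)·4.202) / (4.5) = 5.046
Iteration 3:
  x1 = (11 - (-1.9)·5.046) / (3.9) = 5.279
  x2 = (8 - (-3.5)·5.279) / (4.5) = 5.884

(5.279, 5.884)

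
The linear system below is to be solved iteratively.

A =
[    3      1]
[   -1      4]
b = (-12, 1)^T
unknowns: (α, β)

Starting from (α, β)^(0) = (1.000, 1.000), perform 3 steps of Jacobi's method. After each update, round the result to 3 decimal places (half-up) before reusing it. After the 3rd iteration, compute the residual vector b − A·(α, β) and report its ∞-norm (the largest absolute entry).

Iteration 1:
  α = (-12 - (1)·1.000) / (3) = -4.333
  β = (1 - (-1)·1.000) / (4) = 0.500
Iteration 2:
  α = (-12 - (1)·0.500) / (3) = -4.167
  β = (1 - (-1)·-4.333) / (4) = -0.833
Iteration 3:
  α = (-12 - (1)·-0.833) / (3) = -3.722
  β = (1 - (-1)·-4.167) / (4) = -0.792
Residual b − A·x = (-0.042, 0.446); ∞-norm = 0.446

0.446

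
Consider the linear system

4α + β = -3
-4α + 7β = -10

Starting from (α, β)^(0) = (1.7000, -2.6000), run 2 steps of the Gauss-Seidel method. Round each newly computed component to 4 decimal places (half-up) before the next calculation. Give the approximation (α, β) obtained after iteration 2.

Iteration 1:
  α = (-3 - (1)·-2.6000) / (4) = -0.1000
  β = (-10 - (-4)·-0.1000) / (7) = -1.4857
Iteration 2:
  α = (-3 - (1)·-1.4857) / (4) = -0.3786
  β = (-10 - (-4)·-0.3786) / (7) = -1.6449

(-0.3786, -1.6449)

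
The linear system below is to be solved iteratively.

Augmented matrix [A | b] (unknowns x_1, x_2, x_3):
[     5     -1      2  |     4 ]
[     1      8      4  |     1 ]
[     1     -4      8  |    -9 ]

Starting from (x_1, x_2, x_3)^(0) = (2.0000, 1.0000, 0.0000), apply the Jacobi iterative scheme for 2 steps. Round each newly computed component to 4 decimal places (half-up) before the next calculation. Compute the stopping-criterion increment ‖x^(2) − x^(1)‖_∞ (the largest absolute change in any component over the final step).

Iteration 1:
  x_1 = (4 - (-1)·1.0000 - (2)·0.0000) / (5) = 1.0000
  x_2 = (1 - (1)·2.0000 - (4)·0.0000) / (8) = -0.1250
  x_3 = (-9 - (1)·2.0000 - (-4)·1.0000) / (8) = -0.8750
Iteration 2:
  x_1 = (4 - (-1)·-0.1250 - (2)·-0.8750) / (5) = 1.1250
  x_2 = (1 - (1)·1.0000 - (4)·-0.8750) / (8) = 0.4375
  x_3 = (-9 - (1)·1.0000 - (-4)·-0.1250) / (8) = -1.3125
Change: (0.1250, 0.5625, -0.4375) → max |·| = 0.5625

0.5625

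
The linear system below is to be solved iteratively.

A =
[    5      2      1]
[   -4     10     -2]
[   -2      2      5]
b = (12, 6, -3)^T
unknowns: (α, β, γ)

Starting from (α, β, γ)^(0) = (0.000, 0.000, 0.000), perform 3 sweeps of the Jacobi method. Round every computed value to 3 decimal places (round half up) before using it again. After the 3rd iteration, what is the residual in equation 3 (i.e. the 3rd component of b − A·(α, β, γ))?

-1.152

Iteration 1:
  α = (12 - (2)·0.000 - (1)·0.000) / (5) = 2.400
  β = (6 - (-4)·0.000 - (-2)·0.000) / (10) = 0.600
  γ = (-3 - (-2)·0.000 - (2)·0.000) / (5) = -0.600
Iteration 2:
  α = (12 - (2)·0.600 - (1)·-0.600) / (5) = 2.280
  β = (6 - (-4)·2.400 - (-2)·-0.600) / (10) = 1.440
  γ = (-3 - (-2)·2.400 - (2)·0.600) / (5) = 0.120
Iteration 3:
  α = (12 - (2)·1.440 - (1)·0.120) / (5) = 1.800
  β = (6 - (-4)·2.280 - (-2)·0.120) / (10) = 1.536
  γ = (-3 - (-2)·2.280 - (2)·1.440) / (5) = -0.264
Residual b − A·x = (0.192, -2.688, -1.152)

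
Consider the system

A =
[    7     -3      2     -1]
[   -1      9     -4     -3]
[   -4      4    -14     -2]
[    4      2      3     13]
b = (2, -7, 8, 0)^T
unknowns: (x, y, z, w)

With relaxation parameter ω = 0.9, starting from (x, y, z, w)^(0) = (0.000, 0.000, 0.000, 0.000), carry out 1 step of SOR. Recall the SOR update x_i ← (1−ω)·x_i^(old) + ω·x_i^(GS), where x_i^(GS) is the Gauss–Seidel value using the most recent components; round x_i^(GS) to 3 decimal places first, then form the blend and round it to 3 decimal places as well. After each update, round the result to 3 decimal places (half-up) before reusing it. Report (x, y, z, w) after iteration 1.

(0.257, -0.674, -0.753, 0.178)

Iteration 1:
  x: GS value = (2 - (-3)·0.000 - (2)·0.000 - (-1)·0.000) / (7) = 0.286;  x ← (1−ω)·0.000 + ω·0.286 = 0.257
  y: GS value = (-7 - (-1)·0.257 - (-4)·0.000 - (-3)·0.000) / (9) = -0.749;  y ← (1−ω)·0.000 + ω·-0.749 = -0.674
  z: GS value = (8 - (-4)·0.257 - (4)·-0.674 - (-2)·0.000) / (-14) = -0.837;  z ← (1−ω)·0.000 + ω·-0.837 = -0.753
  w: GS value = (0 - (4)·0.257 - (2)·-0.674 - (3)·-0.753) / (13) = 0.198;  w ← (1−ω)·0.000 + ω·0.198 = 0.178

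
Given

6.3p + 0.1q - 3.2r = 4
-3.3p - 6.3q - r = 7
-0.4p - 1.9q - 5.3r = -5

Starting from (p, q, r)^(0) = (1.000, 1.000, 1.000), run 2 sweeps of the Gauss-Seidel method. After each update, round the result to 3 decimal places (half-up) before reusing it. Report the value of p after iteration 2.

Iteration 1:
  p = (4 - (0.1)·1.000 - (-3.2)·1.000) / (6.3) = 1.127
  q = (7 - (-3.3)·1.127 - (-1)·1.000) / (-6.3) = -1.860
  r = (-5 - (-0.4)·1.127 - (-1.9)·-1.860) / (-5.3) = 1.525
Iteration 2:
  p = (4 - (0.1)·-1.860 - (-3.2)·1.525) / (6.3) = 1.439
  q = (7 - (-3.3)·1.439 - (-1)·1.525) / (-6.3) = -2.107
  r = (-5 - (-0.4)·1.439 - (-1.9)·-2.107) / (-5.3) = 1.590

1.439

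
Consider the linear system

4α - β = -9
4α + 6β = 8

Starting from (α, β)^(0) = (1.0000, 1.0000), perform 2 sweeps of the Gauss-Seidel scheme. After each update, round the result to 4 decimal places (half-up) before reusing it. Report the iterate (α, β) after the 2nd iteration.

(-1.5833, 2.3889)

Iteration 1:
  α = (-9 - (-1)·1.0000) / (4) = -2.0000
  β = (8 - (4)·-2.0000) / (6) = 2.6667
Iteration 2:
  α = (-9 - (-1)·2.6667) / (4) = -1.5833
  β = (8 - (4)·-1.5833) / (6) = 2.3889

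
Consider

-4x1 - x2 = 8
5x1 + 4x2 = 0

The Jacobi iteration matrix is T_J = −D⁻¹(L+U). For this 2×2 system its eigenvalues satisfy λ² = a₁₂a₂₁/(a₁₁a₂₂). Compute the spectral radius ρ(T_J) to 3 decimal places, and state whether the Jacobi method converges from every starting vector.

0.559

a₁₂a₂₁/(a₁₁a₂₂) = (-1)·(5) / ((-4)·(4)) = 0.312500
ρ = √|0.312500| = √0.312500 = 0.559
ρ < 1, so Jacobi converges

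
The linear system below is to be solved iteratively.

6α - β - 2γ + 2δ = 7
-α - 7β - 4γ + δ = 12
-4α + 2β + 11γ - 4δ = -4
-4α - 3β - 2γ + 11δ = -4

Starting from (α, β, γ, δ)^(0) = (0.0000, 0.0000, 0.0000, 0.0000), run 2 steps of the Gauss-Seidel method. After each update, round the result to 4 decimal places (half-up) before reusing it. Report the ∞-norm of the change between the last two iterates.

Iteration 1:
  α = (7 - (-1)·0.0000 - (-2)·0.0000 - (2)·0.0000) / (6) = 1.1667
  β = (12 - (-1)·1.1667 - (-4)·0.0000 - (1)·0.0000) / (-7) = -1.8810
  γ = (-4 - (-4)·1.1667 - (2)·-1.8810 - (-4)·0.0000) / (11) = 0.4026
  δ = (-4 - (-4)·1.1667 - (-3)·-1.8810 - (-2)·0.4026) / (11) = -0.3792
Iteration 2:
  α = (7 - (-1)·-1.8810 - (-2)·0.4026 - (2)·-0.3792) / (6) = 1.1138
  β = (12 - (-1)·1.1138 - (-4)·0.4026 - (1)·-0.3792) / (-7) = -2.1576
  γ = (-4 - (-4)·1.1138 - (2)·-2.1576 - (-4)·-0.3792) / (11) = 0.2958
  δ = (-4 - (-4)·1.1138 - (-3)·-2.1576 - (-2)·0.2958) / (11) = -0.4933
Change: (-0.0529, -0.2766, -0.1068, -0.1141) → max |·| = 0.2766

0.2766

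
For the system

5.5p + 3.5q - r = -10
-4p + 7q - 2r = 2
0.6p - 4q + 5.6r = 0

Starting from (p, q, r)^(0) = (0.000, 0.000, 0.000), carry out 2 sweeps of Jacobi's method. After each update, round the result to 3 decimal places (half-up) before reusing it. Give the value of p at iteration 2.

-2.000

Iteration 1:
  p = (-10 - (3.5)·0.000 - (-1)·0.000) / (5.5) = -1.818
  q = (2 - (-4)·0.000 - (-2)·0.000) / (7) = 0.286
  r = (0 - (0.6)·0.000 - (-4)·0.000) / (5.6) = 0.000
Iteration 2:
  p = (-10 - (3.5)·0.286 - (-1)·0.000) / (5.5) = -2.000
  q = (2 - (-4)·-1.818 - (-2)·0.000) / (7) = -0.753
  r = (0 - (0.6)·-1.818 - (-4)·0.286) / (5.6) = 0.399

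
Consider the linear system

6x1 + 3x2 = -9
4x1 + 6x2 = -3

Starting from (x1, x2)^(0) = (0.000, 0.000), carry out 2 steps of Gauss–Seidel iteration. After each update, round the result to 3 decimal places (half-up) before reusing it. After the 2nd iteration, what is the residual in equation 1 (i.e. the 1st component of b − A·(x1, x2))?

-0.501

Iteration 1:
  x1 = (-9 - (3)·0.000) / (6) = -1.500
  x2 = (-3 - (4)·-1.500) / (6) = 0.500
Iteration 2:
  x1 = (-9 - (3)·0.500) / (6) = -1.750
  x2 = (-3 - (4)·-1.750) / (6) = 0.667
Residual b − A·x = (-0.501, -0.002)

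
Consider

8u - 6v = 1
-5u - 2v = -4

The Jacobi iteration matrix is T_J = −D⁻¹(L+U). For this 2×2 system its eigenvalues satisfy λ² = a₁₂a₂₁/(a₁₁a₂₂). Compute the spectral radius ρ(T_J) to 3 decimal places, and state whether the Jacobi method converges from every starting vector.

1.369

a₁₂a₂₁/(a₁₁a₂₂) = (-6)·(-5) / ((8)·(-2)) = -1.875000
ρ = √|-1.875000| = √1.875000 = 1.369
ρ > 1, so Jacobi diverges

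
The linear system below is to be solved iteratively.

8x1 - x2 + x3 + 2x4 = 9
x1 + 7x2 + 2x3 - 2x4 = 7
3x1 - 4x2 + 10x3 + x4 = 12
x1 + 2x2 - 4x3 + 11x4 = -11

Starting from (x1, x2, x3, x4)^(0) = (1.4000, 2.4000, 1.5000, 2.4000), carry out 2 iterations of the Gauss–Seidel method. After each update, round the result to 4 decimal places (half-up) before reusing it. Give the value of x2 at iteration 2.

Iteration 1:
  x1 = (9 - (-1)·2.4000 - (1)·1.5000 - (2)·2.4000) / (8) = 0.6375
  x2 = (7 - (1)·0.6375 - (2)·1.5000 - (-2)·2.4000) / (7) = 1.1661
  x3 = (12 - (3)·0.6375 - (-4)·1.1661 - (1)·2.4000) / (10) = 1.2352
  x4 = (-11 - (1)·0.6375 - (2)·1.1661 - (-4)·1.2352) / (11) = -0.8208
Iteration 2:
  x1 = (9 - (-1)·1.1661 - (1)·1.2352 - (2)·-0.8208) / (8) = 1.3216
  x2 = (7 - (1)·1.3216 - (2)·1.2352 - (-2)·-0.8208) / (7) = 0.2238
  x3 = (12 - (3)·1.3216 - (-4)·0.2238 - (1)·-0.8208) / (10) = 0.9751
  x4 = (-11 - (1)·1.3216 - (2)·0.2238 - (-4)·0.9751) / (11) = -0.8063

0.2238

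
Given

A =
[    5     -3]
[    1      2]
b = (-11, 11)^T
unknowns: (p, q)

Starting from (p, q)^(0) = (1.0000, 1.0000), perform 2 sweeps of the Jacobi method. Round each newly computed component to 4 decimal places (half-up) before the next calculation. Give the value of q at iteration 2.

Iteration 1:
  p = (-11 - (-3)·1.0000) / (5) = -1.6000
  q = (11 - (1)·1.0000) / (2) = 5.0000
Iteration 2:
  p = (-11 - (-3)·5.0000) / (5) = 0.8000
  q = (11 - (1)·-1.6000) / (2) = 6.3000

6.3000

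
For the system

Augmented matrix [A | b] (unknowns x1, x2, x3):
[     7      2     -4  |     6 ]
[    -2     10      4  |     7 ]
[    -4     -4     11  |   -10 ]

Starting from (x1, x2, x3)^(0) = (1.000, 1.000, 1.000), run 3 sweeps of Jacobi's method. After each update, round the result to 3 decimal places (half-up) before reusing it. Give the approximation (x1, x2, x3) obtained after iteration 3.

Iteration 1:
  x1 = (6 - (2)·1.000 - (-4)·1.000) / (7) = 1.143
  x2 = (7 - (-2)·1.000 - (4)·1.000) / (10) = 0.500
  x3 = (-10 - (-4)·1.000 - (-4)·1.000) / (11) = -0.182
Iteration 2:
  x1 = (6 - (2)·0.500 - (-4)·-0.182) / (7) = 0.610
  x2 = (7 - (-2)·1.143 - (4)·-0.182) / (10) = 1.001
  x3 = (-10 - (-4)·1.143 - (-4)·0.500) / (11) = -0.312
Iteration 3:
  x1 = (6 - (2)·1.001 - (-4)·-0.312) / (7) = 0.393
  x2 = (7 - (-2)·0.610 - (4)·-0.312) / (10) = 0.947
  x3 = (-10 - (-4)·0.610 - (-4)·1.001) / (11) = -0.323

(0.393, 0.947, -0.323)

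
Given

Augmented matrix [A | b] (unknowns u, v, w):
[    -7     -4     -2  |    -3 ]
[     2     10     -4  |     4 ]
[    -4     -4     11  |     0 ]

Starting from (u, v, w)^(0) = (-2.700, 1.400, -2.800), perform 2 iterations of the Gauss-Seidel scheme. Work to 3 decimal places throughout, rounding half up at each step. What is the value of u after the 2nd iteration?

Iteration 1:
  u = (-3 - (-4)·1.400 - (-2)·-2.800) / (-7) = 0.429
  v = (4 - (2)·0.429 - (-4)·-2.800) / (10) = -0.806
  w = (0 - (-4)·0.429 - (-4)·-0.806) / (11) = -0.137
Iteration 2:
  u = (-3 - (-4)·-0.806 - (-2)·-0.137) / (-7) = 0.928
  v = (4 - (2)·0.928 - (-4)·-0.137) / (10) = 0.160
  w = (0 - (-4)·0.928 - (-4)·0.160) / (11) = 0.396

0.928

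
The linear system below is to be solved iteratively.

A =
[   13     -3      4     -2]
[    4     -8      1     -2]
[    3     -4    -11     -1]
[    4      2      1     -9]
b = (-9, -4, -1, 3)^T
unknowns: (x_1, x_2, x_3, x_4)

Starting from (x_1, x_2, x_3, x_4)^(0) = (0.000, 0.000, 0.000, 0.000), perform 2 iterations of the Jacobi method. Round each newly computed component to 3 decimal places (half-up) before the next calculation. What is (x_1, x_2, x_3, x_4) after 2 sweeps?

(-0.656, 0.249, -0.249, -0.520)

Iteration 1:
  x_1 = (-9 - (-3)·0.000 - (4)·0.000 - (-2)·0.000) / (13) = -0.692
  x_2 = (-4 - (4)·0.000 - (1)·0.000 - (-2)·0.000) / (-8) = 0.500
  x_3 = (-1 - (3)·0.000 - (-4)·0.000 - (-1)·0.000) / (-11) = 0.091
  x_4 = (3 - (4)·0.000 - (2)·0.000 - (1)·0.000) / (-9) = -0.333
Iteration 2:
  x_1 = (-9 - (-3)·0.500 - (4)·0.091 - (-2)·-0.333) / (13) = -0.656
  x_2 = (-4 - (4)·-0.692 - (1)·0.091 - (-2)·-0.333) / (-8) = 0.249
  x_3 = (-1 - (3)·-0.692 - (-4)·0.500 - (-1)·-0.333) / (-11) = -0.249
  x_4 = (3 - (4)·-0.692 - (2)·0.500 - (1)·0.091) / (-9) = -0.520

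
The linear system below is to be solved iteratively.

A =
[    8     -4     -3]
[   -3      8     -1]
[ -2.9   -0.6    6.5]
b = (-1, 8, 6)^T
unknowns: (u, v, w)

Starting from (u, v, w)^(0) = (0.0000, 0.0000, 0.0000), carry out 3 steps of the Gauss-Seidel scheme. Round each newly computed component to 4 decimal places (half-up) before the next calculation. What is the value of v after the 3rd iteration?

Iteration 1:
  u = (-1 - (-4)·0.0000 - (-3)·0.0000) / (8) = -0.1250
  v = (8 - (-3)·-0.1250 - (-1)·0.0000) / (8) = 0.9531
  w = (6 - (-2.9)·-0.1250 - (-0.6)·0.9531) / (6.5) = 0.9553
Iteration 2:
  u = (-1 - (-4)·0.9531 - (-3)·0.9553) / (8) = 0.7098
  v = (8 - (-3)·0.7098 - (-1)·0.9553) / (8) = 1.3856
  w = (6 - (-2.9)·0.7098 - (-0.6)·1.3856) / (6.5) = 1.3677
Iteration 3:
  u = (-1 - (-4)·1.3856 - (-3)·1.3677) / (8) = 1.0807
  v = (8 - (-3)·1.0807 - (-1)·1.3677) / (8) = 1.5762
  w = (6 - (-2.9)·1.0807 - (-0.6)·1.5762) / (6.5) = 1.5507

1.5762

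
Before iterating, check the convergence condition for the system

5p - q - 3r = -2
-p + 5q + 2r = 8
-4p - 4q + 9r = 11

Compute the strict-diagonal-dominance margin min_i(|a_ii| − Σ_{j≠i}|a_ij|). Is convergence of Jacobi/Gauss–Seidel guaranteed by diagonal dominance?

1

row 1: |5| − (1+3) = 1
row 2: |5| − (1+2) = 2
row 3: |9| − (4+4) = 1
minimum over rows = 1 → strictly diagonally dominant (convergence guaranteed)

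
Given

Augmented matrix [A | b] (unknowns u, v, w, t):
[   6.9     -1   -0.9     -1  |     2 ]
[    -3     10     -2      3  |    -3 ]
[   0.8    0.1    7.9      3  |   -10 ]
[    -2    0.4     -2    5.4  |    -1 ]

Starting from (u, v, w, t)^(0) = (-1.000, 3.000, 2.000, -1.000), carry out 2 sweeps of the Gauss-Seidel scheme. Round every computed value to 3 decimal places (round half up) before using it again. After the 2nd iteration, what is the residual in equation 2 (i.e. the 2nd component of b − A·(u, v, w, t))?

Iteration 1:
  u = (2 - (-1)·3.000 - (-0.9)·2.000 - (-1)·-1.000) / (6.9) = 0.841
  v = (-3 - (-3)·0.841 - (-2)·2.000 - (3)·-1.000) / (10) = 0.652
  w = (-10 - (0.8)·0.841 - (0.1)·0.652 - (3)·-1.000) / (7.9) = -0.979
  t = (-1 - (-2)·0.841 - (0.4)·0.652 - (-2)·-0.979) / (5.4) = -0.285
Iteration 2:
  u = (2 - (-1)·0.652 - (-0.9)·-0.979 - (-1)·-0.285) / (6.9) = 0.215
  v = (-3 - (-3)·0.215 - (-2)·-0.979 - (3)·-0.285) / (10) = -0.346
  w = (-10 - (0.8)·0.215 - (0.1)·-0.346 - (3)·-0.285) / (7.9) = -1.175
  t = (-1 - (-2)·0.215 - (0.4)·-0.346 - (-2)·-1.175) / (5.4) = -0.515
Residual b − A·x = (-1.402, 0.300, 0.690, -0.001)

0.300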